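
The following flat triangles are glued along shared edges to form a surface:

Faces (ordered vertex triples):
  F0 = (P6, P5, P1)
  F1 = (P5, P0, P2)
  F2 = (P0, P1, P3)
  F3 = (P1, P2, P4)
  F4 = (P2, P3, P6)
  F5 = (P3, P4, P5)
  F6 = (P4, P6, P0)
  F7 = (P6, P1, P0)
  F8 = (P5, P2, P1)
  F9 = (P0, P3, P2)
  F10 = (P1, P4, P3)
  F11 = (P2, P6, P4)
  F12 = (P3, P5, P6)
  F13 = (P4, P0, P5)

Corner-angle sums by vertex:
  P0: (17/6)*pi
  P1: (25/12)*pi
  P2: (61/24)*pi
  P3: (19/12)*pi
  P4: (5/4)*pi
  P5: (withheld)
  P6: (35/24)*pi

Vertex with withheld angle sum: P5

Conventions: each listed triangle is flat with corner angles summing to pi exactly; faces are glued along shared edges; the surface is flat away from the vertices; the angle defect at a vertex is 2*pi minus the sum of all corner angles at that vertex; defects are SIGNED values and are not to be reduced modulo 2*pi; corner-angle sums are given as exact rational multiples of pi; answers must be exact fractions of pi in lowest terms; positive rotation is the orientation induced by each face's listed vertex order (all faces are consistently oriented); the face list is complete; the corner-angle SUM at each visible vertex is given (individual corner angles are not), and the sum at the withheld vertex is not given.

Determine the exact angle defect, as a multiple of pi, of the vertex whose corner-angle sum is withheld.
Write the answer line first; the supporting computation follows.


Answer: defect(P5) = -pi/4

V = 7, E = 21, F = 14; chi = V - E + F = 0
Gauss-Bonnet: total defect = 2*pi*chi = 0; visible defects sum to pi/4


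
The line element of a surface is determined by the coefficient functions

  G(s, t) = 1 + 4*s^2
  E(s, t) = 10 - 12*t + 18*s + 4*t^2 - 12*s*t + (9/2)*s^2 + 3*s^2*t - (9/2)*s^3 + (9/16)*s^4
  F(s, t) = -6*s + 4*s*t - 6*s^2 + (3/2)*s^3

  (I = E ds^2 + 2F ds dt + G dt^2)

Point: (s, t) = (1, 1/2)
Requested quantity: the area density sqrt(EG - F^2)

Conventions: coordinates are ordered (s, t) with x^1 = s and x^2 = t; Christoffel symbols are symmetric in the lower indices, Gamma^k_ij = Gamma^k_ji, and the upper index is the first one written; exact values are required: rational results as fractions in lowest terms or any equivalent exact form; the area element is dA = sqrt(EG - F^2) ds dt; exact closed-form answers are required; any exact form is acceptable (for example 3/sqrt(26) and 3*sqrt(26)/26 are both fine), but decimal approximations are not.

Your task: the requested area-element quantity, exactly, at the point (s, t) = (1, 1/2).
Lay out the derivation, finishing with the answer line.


E = 305/16, F = -17/2, G = 5; EG - F^2 = 369/16

Answer: sqrt(EG - F^2) = 3*sqrt(41)/4


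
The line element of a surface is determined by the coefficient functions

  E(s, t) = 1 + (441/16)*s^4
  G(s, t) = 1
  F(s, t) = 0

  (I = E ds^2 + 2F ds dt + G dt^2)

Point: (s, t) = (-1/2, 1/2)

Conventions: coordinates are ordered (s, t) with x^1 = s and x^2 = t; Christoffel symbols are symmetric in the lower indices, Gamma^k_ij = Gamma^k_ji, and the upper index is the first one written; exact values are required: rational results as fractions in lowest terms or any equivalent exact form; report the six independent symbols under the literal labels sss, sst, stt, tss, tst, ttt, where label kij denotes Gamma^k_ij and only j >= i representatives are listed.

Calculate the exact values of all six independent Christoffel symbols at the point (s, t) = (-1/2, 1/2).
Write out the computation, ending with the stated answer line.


E = 697/256, F = 0, G = 1 at the point
E_s = -441/32, E_t = 0, F_s = 0, F_t = 0, G_s = 0, G_t = 0
EG - F^2 = 697/256;  g^inv = (256/697) * [[1, 0], [0, 697/256]]
first-kind symbols [ij,l] = (1/2)(d_i g_jl + d_j g_il - d_l g_ij): [ss,s] = E_s/2 = -441/64, [ss,t] = F_s - E_t/2 = 0, [st,s] = E_t/2 = 0, [st,t] = G_s/2 = 0, [tt,s] = F_t - G_s/2 = 0, [tt,t] = G_t/2 = 0
Gamma^s_ij = (G*[ij,s] - F*[ij,t])/(EG - F^2), Gamma^t_ij = (E*[ij,t] - F*[ij,s])/(EG - F^2)

Answer: Gamma_sss = -1764/697, Gamma_sst = 0, Gamma_stt = 0, Gamma_tss = 0, Gamma_tst = 0, Gamma_ttt = 0


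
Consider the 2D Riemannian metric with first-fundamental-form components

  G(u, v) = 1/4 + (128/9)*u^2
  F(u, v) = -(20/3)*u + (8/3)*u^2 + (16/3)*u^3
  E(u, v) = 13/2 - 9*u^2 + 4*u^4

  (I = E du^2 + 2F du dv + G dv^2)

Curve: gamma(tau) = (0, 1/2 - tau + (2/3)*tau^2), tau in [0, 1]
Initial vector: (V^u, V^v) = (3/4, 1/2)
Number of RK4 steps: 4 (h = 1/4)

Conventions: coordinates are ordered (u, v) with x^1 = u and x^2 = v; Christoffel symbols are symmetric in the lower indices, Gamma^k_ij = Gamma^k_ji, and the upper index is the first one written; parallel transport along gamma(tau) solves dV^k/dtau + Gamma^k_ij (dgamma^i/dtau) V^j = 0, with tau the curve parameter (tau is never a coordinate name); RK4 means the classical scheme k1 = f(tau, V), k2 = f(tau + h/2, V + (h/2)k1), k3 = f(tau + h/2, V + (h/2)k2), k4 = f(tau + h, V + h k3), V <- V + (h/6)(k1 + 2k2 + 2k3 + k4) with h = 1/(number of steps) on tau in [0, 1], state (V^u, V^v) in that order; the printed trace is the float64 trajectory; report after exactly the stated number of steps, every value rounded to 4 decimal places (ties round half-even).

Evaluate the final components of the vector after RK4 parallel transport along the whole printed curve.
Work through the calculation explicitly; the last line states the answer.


gamma'(tau) = (0, -1 + (4/3)*tau); f(tau, V)^k = -Gamma^k_ij(gamma(tau)) gamma'^i(tau) V^j; h = 1/4; intermediate values shown to 6 dp
curve data and Christoffel symbols at the stage parameters:
  tau = 0.000000: gamma = (0.000000, 0.500000), gamma' = (0.000000, -1.000000); Gamma_uuu = 0.000000, Gamma_uuv = 0.000000, Gamma_uvv = 0.000000, Gamma_vuu = -26.666667, Gamma_vuv = 0.000000, Gamma_vvv = 0.000000
  tau = 0.125000: gamma = (0.000000, 0.385417), gamma' = (0.000000, -0.833333); Gamma_uuu = 0.000000, Gamma_uuv = 0.000000, Gamma_uvv = 0.000000, Gamma_vuu = -26.666667, Gamma_vuv = 0.000000, Gamma_vvv = 0.000000
  tau = 0.250000: gamma = (0.000000, 0.291667), gamma' = (0.000000, -0.666667); Gamma_uuu = 0.000000, Gamma_uuv = 0.000000, Gamma_uvv = 0.000000, Gamma_vuu = -26.666667, Gamma_vuv = 0.000000, Gamma_vvv = 0.000000
  tau = 0.375000: gamma = (0.000000, 0.218750), gamma' = (0.000000, -0.500000); Gamma_uuu = 0.000000, Gamma_uuv = 0.000000, Gamma_uvv = 0.000000, Gamma_vuu = -26.666667, Gamma_vuv = 0.000000, Gamma_vvv = 0.000000
  tau = 0.500000: gamma = (0.000000, 0.166667), gamma' = (0.000000, -0.333333); Gamma_uuu = 0.000000, Gamma_uuv = 0.000000, Gamma_uvv = 0.000000, Gamma_vuu = -26.666667, Gamma_vuv = 0.000000, Gamma_vvv = 0.000000
  tau = 0.625000: gamma = (0.000000, 0.135417), gamma' = (0.000000, -0.166667); Gamma_uuu = 0.000000, Gamma_uuv = 0.000000, Gamma_uvv = 0.000000, Gamma_vuu = -26.666667, Gamma_vuv = 0.000000, Gamma_vvv = 0.000000
  tau = 0.750000: gamma = (0.000000, 0.125000), gamma' = (0.000000, 0.000000); Gamma_uuu = 0.000000, Gamma_uuv = 0.000000, Gamma_uvv = 0.000000, Gamma_vuu = -26.666667, Gamma_vuv = 0.000000, Gamma_vvv = 0.000000
  tau = 0.875000: gamma = (0.000000, 0.135417), gamma' = (0.000000, 0.166667); Gamma_uuu = 0.000000, Gamma_uuv = 0.000000, Gamma_uvv = 0.000000, Gamma_vuu = -26.666667, Gamma_vuv = 0.000000, Gamma_vvv = 0.000000
  tau = 1.000000: gamma = (0.000000, 0.166667), gamma' = (0.000000, 0.333333); Gamma_uuu = 0.000000, Gamma_uuv = 0.000000, Gamma_uvv = 0.000000, Gamma_vuu = -26.666667, Gamma_vuv = 0.000000, Gamma_vvv = 0.000000
step 0: V^u = 0.7500, V^v = 0.5000
step 1: k1 = (0.000000, 0.000000), k2 = (0.000000, 0.000000), k3 = (0.000000, 0.000000), k4 = (0.000000, 0.000000); V <- V + (h/6)(k1 + 2k2 + 2k3 + k4): V^u = 0.7500, V^v = 0.5000
step 2: k1 = (0.000000, 0.000000), k2 = (0.000000, 0.000000), k3 = (0.000000, 0.000000), k4 = (0.000000, 0.000000); V <- V + (h/6)(k1 + 2k2 + 2k3 + k4): V^u = 0.7500, V^v = 0.5000
step 3: k1 = (0.000000, 0.000000), k2 = (0.000000, 0.000000), k3 = (0.000000, 0.000000), k4 = (0.000000, 0.000000); V <- V + (h/6)(k1 + 2k2 + 2k3 + k4): V^u = 0.7500, V^v = 0.5000
step 4: k1 = (0.000000, 0.000000), k2 = (0.000000, 0.000000), k3 = (0.000000, 0.000000), k4 = (0.000000, 0.000000); V <- V + (h/6)(k1 + 2k2 + 2k3 + k4): V^u = 0.7500, V^v = 0.5000

Answer: V^u = 0.7500, V^v = 0.5000


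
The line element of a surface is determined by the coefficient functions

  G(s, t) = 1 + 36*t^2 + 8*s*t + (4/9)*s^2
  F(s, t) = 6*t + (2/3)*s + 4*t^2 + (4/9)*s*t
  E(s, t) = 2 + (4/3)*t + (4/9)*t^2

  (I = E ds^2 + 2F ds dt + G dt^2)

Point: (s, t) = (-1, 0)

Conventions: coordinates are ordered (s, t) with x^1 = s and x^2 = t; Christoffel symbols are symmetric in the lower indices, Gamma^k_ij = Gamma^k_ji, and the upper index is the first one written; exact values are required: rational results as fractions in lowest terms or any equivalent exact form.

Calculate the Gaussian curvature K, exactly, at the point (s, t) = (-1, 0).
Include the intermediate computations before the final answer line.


E = 2, F = -2/3, G = 13/9, EG - F^2 = 22/9 at the point
E_s = 0, E_t = 4/3, F_s = 2/3, F_t = 50/9, G_s = -8/9, G_t = -8
E_tt = 8/9, F_st = 4/9, G_ss = 8/9
By Brioschi, K is (det M1 - det M2) divided by (EG - F^2) squared.
M1 = [[-E_tt/2 + F_st - G_ss/2, E_s/2, F_s - E_t/2], [F_t - G_s/2, E, F], [G_t/2, F, G]] = [[-4/9, 0, 0], [6, 2, -2/3], [-4, -2/3, 13/9]]; det M1 = -88/81
M2 = [[0, E_t/2, G_s/2], [E_t/2, E, F], [G_s/2, F, G]] = [[0, 2/3, -4/9], [2/3, 2, -2/3], [-4/9, -2/3, 13/9]]; det M2 = -52/81
det M1 - det M2 = -4/9; K = -4/9 / (22/9)^2 = -9/121

Answer: K = -9/121


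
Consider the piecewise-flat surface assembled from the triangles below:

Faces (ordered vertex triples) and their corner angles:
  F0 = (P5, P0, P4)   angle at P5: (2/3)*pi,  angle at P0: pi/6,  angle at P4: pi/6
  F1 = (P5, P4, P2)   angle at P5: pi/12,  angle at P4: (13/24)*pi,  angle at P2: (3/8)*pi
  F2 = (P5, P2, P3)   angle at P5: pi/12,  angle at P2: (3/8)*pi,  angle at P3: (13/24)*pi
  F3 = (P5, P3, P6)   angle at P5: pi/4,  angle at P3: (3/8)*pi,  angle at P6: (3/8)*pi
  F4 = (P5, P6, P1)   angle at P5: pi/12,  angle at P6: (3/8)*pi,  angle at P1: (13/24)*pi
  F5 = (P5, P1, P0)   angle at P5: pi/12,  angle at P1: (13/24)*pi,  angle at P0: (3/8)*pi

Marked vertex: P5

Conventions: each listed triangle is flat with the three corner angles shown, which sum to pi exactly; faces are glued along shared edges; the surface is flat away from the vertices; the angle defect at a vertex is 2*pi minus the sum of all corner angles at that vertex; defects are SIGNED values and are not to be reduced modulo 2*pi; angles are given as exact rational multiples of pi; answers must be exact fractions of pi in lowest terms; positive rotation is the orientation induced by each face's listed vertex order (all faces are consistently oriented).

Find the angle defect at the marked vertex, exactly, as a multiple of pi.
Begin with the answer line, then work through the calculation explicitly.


Answer: defect(P5) = (3/4)*pi

Sum of corner angles at P5: (5/4)*pi
defect = 2*pi - (5/4)*pi


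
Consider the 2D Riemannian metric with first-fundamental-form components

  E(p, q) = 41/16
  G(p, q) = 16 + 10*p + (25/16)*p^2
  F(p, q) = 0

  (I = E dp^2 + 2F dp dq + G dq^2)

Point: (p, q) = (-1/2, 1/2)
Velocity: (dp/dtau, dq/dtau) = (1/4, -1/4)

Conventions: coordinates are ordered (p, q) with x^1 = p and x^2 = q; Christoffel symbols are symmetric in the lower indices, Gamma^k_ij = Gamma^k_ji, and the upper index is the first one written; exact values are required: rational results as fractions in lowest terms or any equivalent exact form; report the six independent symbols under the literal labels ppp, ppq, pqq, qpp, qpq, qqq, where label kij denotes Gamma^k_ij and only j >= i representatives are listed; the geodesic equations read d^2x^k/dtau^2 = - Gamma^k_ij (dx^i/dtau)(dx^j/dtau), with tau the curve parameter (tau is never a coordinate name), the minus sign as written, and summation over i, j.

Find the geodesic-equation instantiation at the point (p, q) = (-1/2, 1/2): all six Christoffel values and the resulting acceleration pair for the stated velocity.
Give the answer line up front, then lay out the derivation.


Answer: Gamma_ppp = 0, Gamma_ppq = 0, Gamma_pqq = -135/82, Gamma_qpp = 0, Gamma_qpq = 10/27, Gamma_qqq = 0; accelerations (d^2p/dtau^2, d^2q/dtau^2) = (135/1312, 5/108)

E = 41/16, F = 0, G = 729/64 at the point
E_p = 0, E_q = 0, F_p = 0, F_q = 0, G_p = 135/16, G_q = 0
EG - F^2 = 29889/1024;  g^inv = (1024/29889) * [[729/64, 0], [0, 41/16]]
first-kind symbols [ij,l] = (1/2)(d_i g_jl + d_j g_il - d_l g_ij): [pp,p] = E_p/2 = 0, [pp,q] = F_p - E_q/2 = 0, [pq,p] = E_q/2 = 0, [pq,q] = G_p/2 = 135/32, [qq,p] = F_q - G_p/2 = -135/32, [qq,q] = G_q/2 = 0
Gamma^p_ij = (G*[ij,p] - F*[ij,q])/(EG - F^2), Gamma^q_ij = (E*[ij,q] - F*[ij,p])/(EG - F^2)
Gamma_ppp = 0, Gamma_ppq = 0, Gamma_pqq = -135/82, Gamma_qpp = 0, Gamma_qpq = 10/27, Gamma_qqq = 0
d^2p/dtau^2 = -(Gamma_ppp*(1/4)^2 + 2*Gamma_ppq*(1/4)*(-1/4) + Gamma_pqq*(-1/4)^2) = 135/1312
d^2q/dtau^2 = -(Gamma_qpp*(1/4)^2 + 2*Gamma_qpq*(1/4)*(-1/4) + Gamma_qqq*(-1/4)^2) = 5/108


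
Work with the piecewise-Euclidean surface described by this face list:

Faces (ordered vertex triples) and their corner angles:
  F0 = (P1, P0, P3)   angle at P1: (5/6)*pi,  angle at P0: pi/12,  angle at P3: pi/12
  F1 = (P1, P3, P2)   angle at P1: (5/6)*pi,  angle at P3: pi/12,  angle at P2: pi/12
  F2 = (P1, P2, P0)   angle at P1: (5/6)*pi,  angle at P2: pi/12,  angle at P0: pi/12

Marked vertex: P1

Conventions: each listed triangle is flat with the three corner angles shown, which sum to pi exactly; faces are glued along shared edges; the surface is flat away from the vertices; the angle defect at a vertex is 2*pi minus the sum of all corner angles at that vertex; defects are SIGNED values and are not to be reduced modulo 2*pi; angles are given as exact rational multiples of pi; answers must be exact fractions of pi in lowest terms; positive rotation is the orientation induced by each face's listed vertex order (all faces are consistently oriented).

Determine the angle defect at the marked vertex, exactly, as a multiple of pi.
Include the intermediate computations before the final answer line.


Sum of corner angles at P1: (5/2)*pi
defect = 2*pi - (5/2)*pi

Answer: defect(P1) = -pi/2


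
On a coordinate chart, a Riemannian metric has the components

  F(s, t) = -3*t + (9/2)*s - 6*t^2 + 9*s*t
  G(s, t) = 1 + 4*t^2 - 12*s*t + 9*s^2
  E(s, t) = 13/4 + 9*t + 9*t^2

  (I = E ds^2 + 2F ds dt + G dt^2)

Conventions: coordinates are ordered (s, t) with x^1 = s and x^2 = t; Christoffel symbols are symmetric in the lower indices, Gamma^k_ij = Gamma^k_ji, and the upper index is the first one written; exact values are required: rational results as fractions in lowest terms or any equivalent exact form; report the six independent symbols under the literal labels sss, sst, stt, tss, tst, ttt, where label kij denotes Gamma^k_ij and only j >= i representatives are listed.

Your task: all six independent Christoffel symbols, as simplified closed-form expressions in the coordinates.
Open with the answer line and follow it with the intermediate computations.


Answer: Gamma_sss = 0, Gamma_sst = (36*t + 18)/(36*s^2 - 48*s*t + 52*t^2 + 36*t + 13), Gamma_stt = (-24*t - 12)/(36*s^2 - 48*s*t + 52*t^2 + 36*t + 13), Gamma_tss = 0, Gamma_tst = (36*s - 24*t)/(36*s^2 - 48*s*t + 52*t^2 + 36*t + 13), Gamma_ttt = (-24*s + 16*t)/(36*s^2 - 48*s*t + 52*t^2 + 36*t + 13)

E = 13/4 + 9*t + 9*t^2; F = -3*t + (9/2)*s - 6*t^2 + 9*s*t; G = 1 + 4*t^2 - 12*s*t + 9*s^2
Gamma^k_ij = (1/2) g^{kl} (d_i g_jl + d_j g_il - d_l g_ij), with g^inv = (1/(EG-F^2)) [[G, -F], [-F, E]]
first partials: E_s = 0, E_t = 9 + 18*t, F_s = 9/2 + 9*t, F_t = -3 - 12*t + 9*s, G_s = -12*t + 18*s, G_t = 8*t - 12*s
D = EG - F^2 = 13/4 + 9*t + 13*t^2 - 12*s*t + 9*s^2
expanded: Gamma^s_ss = (G E_s - 2F F_s + F E_t)/(2D), Gamma^s_st = (G E_t - F G_s)/(2D), Gamma^s_tt = (2G F_t - G G_s - F G_t)/(2D), Gamma^t_ss = (2E F_s - E E_t - F E_s)/(2D), Gamma^t_st = (E G_s - F E_t)/(2D), Gamma^t_tt = (E G_t - 2F F_t + F G_s)/(2D); substitute and cancel common factors


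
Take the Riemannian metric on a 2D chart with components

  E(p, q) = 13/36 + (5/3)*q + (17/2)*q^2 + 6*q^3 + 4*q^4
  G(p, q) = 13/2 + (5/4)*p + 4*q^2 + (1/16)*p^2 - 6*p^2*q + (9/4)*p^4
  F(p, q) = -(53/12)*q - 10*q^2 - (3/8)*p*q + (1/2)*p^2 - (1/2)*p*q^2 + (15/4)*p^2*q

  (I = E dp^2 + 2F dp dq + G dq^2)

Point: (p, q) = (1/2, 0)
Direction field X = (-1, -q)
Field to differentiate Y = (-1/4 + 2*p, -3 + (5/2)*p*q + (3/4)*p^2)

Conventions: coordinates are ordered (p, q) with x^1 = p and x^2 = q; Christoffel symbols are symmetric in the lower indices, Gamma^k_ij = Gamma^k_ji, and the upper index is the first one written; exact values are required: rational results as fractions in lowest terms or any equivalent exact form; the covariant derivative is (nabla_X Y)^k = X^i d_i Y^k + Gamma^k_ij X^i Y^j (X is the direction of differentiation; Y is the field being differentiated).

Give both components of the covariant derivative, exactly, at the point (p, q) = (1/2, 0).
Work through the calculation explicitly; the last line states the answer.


E = 13/36, F = 1/8, G = 233/32 at the point
E_p = 0, E_q = 5/3, F_p = 1/2, F_q = -11/3, G_p = 39/16, G_q = -3/2
EG - F^2 = 3011/1152;  g^inv = (1152/3011) * [[233/32, -1/8], [-1/8, 13/36]]
first-kind symbols [ij,l] = (1/2)(d_i g_jl + d_j g_il - d_l g_ij): [pp,p] = E_p/2 = 0, [pp,q] = F_p - E_q/2 = -1/3, [pq,p] = E_q/2 = 5/6, [pq,q] = G_p/2 = 39/32, [qq,p] = F_q - G_p/2 = -469/96, [qq,q] = G_q/2 = -3/4
Gamma^p_ij = (G*[ij,p] - F*[ij,q])/(EG - F^2), Gamma^q_ij = (E*[ij,q] - F*[ij,p])/(EG - F^2)
Gamma_ppp = 48/3011, Gamma_ppq = 13629/6022, Gamma_pqq = -326967/24088, Gamma_qpp = -416/9033, Gamma_qpq = 387/3011, Gamma_qqq = 783/6022
X = (-1, 0), Y = (3/4, -45/16) at the point

Answer: (nabla_X Y)^p = 419449/96352, (nabla_X Y)^q = -17053/48176


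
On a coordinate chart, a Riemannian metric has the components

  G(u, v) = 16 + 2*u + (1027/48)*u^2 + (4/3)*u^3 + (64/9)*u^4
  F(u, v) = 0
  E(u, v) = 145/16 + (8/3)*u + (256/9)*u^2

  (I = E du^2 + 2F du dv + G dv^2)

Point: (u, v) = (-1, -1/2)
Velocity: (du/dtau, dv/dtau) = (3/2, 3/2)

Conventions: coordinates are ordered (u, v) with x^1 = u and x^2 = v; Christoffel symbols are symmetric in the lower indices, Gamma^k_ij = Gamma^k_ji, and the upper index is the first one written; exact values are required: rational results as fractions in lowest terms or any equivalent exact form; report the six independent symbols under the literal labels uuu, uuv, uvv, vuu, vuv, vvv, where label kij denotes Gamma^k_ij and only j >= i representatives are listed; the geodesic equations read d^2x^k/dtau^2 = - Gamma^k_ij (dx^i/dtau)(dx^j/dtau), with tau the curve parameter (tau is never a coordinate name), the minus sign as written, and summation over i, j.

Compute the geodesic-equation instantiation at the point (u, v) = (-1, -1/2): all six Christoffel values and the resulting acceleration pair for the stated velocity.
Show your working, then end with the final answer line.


E = 5017/144, F = 0, G = 5929/144 at the point
E_u = -488/9, E_v = 0, F_u = 0, F_v = 0, G_u = -4697/72, G_v = 0
EG - F^2 = 29745793/20736;  g^inv = (20736/29745793) * [[5929/144, 0], [0, 5017/144]]
first-kind symbols [ij,l] = (1/2)(d_i g_jl + d_j g_il - d_l g_ij): [uu,u] = E_u/2 = -244/9, [uu,v] = F_u - E_v/2 = 0, [uv,u] = E_v/2 = 0, [uv,v] = G_u/2 = -4697/144, [vv,u] = F_v - G_u/2 = 4697/144, [vv,v] = G_v/2 = 0
Gamma^u_ij = (G*[ij,u] - F*[ij,v])/(EG - F^2), Gamma^v_ij = (E*[ij,v] - F*[ij,u])/(EG - F^2)
Gamma_uuu = -3904/5017, Gamma_uuv = 0, Gamma_uvv = 4697/5017, Gamma_vuu = 0, Gamma_vuv = -61/77, Gamma_vvv = 0
d^2u/dtau^2 = -(Gamma_uuu*(3/2)^2 + 2*Gamma_uuv*(3/2)*(3/2) + Gamma_uvv*(3/2)^2) = -7137/20068
d^2v/dtau^2 = -(Gamma_vuu*(3/2)^2 + 2*Gamma_vuv*(3/2)*(3/2) + Gamma_vvv*(3/2)^2) = 549/154

Answer: Gamma_uuu = -3904/5017, Gamma_uuv = 0, Gamma_uvv = 4697/5017, Gamma_vuu = 0, Gamma_vuv = -61/77, Gamma_vvv = 0; accelerations (d^2u/dtau^2, d^2v/dtau^2) = (-7137/20068, 549/154)


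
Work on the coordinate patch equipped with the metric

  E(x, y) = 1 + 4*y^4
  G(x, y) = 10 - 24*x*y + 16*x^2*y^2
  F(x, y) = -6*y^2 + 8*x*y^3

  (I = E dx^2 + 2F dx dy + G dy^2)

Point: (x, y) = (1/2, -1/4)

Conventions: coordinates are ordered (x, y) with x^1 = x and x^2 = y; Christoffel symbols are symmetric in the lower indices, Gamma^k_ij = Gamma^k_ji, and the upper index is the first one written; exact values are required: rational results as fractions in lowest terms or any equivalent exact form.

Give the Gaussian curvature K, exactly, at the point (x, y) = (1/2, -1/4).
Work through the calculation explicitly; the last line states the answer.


E = 65/64, F = -7/16, G = 53/4, EG - F^2 = 849/64 at the point
E_x = 0, E_y = -1/4, F_x = -1/8, F_y = 15/4, G_x = 7, G_y = -14
E_yy = 3, F_xy = 3/2, G_xx = 2
Apply the Brioschi formula K = (det M1 - det M2)/(EG - F^2)^2 over the derivative matrices of E, F, G.
M1 = [[-E_yy/2 + F_xy - G_xx/2, E_x/2, F_x - E_y/2], [F_y - G_x/2, E, F], [G_y/2, F, G]] = [[-1, 0, 0], [1/4, 65/64, -7/16], [-7, -7/16, 53/4]]; det M1 = -849/64
M2 = [[0, E_y/2, G_x/2], [E_y/2, E, F], [G_x/2, F, G]] = [[0, -1/8, 7/2], [-1/8, 65/64, -7/16], [7/2, -7/16, 53/4]]; det M2 = -785/64
det M1 - det M2 = -1; K = -1 / (849/64)^2 = -4096/720801

Answer: K = -4096/720801


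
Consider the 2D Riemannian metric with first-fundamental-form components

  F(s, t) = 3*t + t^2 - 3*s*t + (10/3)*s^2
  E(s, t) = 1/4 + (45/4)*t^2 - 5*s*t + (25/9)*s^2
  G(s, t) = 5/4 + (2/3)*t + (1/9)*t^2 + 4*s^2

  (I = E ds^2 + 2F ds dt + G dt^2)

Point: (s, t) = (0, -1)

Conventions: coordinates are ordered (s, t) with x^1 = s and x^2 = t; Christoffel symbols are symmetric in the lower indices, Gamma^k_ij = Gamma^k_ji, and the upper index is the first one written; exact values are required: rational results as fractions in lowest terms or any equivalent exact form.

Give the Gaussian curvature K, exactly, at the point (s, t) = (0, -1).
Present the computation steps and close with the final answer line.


E = 23/2, F = -2, G = 25/36, EG - F^2 = 287/72 at the point
E_s = 5, E_t = -45/2, F_s = 3, F_t = 1, G_s = 0, G_t = 4/9
E_tt = 45/2, F_st = -3, G_ss = 8
Evaluate Brioschi's two determinant matrices M1, M2 and divide by (EG - F^2)^2.
M1 = [[-E_tt/2 + F_st - G_ss/2, E_s/2, F_s - E_t/2], [F_t - G_s/2, E, F], [G_t/2, F, G]] = [[-73/4, 5/2, 57/4], [1, 23/2, -2], [2/9, -2, 25/36]]; det M1 = -13489/96
M2 = [[0, E_t/2, G_s/2], [E_t/2, E, F], [G_s/2, F, G]] = [[0, -45/4, 0], [-45/4, 23/2, -2], [0, -2, 25/36]]; det M2 = -5625/64
det M1 - det M2 = -10103/192; K = -10103/192 / (287/72)^2 = -272781/82369

Answer: K = -272781/82369


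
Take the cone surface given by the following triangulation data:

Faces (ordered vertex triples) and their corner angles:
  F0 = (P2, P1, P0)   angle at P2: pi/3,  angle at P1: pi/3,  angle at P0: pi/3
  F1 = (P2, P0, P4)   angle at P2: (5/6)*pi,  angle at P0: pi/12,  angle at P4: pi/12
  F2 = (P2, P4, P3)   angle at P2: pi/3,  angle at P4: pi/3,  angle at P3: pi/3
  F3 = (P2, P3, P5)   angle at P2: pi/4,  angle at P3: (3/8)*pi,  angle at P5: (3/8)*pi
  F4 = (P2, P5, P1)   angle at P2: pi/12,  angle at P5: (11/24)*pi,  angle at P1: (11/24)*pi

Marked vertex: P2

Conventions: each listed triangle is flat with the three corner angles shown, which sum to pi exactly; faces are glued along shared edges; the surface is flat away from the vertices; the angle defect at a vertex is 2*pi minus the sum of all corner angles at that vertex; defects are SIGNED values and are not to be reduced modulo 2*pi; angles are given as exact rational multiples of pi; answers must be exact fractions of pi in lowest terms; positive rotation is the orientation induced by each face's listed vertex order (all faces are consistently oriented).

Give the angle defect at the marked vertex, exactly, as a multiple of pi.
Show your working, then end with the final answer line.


Sum of corner angles at P2: (11/6)*pi
defect = 2*pi - (11/6)*pi

Answer: defect(P2) = pi/6


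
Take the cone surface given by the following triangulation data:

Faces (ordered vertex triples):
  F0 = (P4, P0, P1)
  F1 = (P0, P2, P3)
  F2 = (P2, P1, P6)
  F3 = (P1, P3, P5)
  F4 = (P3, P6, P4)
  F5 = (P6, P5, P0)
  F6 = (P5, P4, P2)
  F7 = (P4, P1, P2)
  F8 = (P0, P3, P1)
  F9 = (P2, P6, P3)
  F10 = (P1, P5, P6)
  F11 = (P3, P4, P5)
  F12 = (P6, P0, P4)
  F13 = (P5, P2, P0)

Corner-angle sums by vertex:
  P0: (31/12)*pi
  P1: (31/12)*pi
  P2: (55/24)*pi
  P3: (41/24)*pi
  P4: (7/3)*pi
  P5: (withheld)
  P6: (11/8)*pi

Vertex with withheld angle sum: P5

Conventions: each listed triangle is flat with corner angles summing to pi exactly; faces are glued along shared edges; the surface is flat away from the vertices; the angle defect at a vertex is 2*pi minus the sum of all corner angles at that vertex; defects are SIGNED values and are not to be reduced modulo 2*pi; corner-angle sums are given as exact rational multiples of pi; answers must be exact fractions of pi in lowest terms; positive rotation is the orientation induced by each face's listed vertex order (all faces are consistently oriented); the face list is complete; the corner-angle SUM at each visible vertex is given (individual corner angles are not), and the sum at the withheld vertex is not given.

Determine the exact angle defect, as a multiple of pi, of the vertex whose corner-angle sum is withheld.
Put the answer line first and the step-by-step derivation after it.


Answer: defect(P5) = (7/8)*pi

V = 7, E = 21, F = 14; chi = V - E + F = 0
Gauss-Bonnet: total defect = 2*pi*chi = 0; visible defects sum to (-7/8)*pi


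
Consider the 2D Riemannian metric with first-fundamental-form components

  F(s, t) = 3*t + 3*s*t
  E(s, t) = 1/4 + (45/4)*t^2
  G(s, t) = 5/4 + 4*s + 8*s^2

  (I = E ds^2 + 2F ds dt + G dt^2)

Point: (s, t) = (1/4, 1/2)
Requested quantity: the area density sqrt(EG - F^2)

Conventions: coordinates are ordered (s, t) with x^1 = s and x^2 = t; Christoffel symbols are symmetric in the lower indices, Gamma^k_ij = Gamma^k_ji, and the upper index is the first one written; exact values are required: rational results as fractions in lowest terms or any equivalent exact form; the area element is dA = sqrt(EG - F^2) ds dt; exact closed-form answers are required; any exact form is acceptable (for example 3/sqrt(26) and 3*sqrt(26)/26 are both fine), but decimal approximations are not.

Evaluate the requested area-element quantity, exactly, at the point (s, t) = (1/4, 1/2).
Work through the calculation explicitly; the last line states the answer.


E = 49/16, F = 15/8, G = 11/4; EG - F^2 = 157/32

Answer: sqrt(EG - F^2) = sqrt(314)/8


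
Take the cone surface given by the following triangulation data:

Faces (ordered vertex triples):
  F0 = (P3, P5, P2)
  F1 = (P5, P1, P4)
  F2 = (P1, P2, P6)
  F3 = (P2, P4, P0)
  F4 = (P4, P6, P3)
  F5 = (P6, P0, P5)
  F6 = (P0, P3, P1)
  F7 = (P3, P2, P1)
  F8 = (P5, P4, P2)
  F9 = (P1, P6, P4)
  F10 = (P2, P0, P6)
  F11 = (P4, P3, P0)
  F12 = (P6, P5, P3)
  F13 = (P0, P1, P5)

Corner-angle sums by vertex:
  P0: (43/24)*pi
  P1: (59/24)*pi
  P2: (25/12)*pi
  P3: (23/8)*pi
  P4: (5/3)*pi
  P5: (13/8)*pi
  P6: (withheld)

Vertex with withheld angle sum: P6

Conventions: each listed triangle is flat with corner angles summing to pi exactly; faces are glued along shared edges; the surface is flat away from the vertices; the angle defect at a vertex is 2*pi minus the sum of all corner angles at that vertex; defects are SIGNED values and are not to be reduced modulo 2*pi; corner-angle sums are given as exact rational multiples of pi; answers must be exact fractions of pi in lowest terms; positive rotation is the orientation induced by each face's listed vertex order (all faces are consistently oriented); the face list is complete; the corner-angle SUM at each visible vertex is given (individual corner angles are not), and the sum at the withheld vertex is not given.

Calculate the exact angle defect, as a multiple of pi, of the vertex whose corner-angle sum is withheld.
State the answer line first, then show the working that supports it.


Answer: defect(P6) = pi/2

V = 7, E = 21, F = 14; chi = V - E + F = 0
Gauss-Bonnet: total defect = 2*pi*chi = 0; visible defects sum to -pi/2


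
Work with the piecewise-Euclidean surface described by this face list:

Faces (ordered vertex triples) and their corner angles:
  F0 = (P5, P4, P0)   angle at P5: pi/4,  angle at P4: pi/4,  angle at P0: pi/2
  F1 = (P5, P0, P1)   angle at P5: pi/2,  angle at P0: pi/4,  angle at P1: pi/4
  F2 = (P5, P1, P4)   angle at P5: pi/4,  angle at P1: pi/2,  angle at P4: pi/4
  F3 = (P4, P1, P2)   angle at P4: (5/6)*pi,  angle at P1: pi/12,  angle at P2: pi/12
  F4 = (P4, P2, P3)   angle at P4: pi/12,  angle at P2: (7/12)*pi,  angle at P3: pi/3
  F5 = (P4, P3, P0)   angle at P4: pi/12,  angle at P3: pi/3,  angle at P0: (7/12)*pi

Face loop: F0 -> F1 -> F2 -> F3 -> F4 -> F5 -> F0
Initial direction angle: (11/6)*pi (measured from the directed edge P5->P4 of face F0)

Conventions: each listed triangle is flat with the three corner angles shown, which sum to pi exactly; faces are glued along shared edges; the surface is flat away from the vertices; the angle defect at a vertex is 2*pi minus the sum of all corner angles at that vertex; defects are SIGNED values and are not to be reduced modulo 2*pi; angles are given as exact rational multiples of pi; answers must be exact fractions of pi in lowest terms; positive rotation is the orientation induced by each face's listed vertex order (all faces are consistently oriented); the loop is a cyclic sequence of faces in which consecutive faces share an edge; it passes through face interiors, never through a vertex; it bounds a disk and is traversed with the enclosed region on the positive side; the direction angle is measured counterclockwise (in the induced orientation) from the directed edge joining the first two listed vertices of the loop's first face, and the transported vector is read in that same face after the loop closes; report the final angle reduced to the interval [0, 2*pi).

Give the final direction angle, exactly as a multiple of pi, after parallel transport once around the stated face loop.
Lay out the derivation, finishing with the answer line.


enclosed vertex P4: corner angles sum to (3/2)*pi, defect = 2*pi - (3/2)*pi = pi/2
enclosed vertex P5: corner angles sum to pi, defect = 2*pi - pi = pi
the final direction is the initial angle plus the enclosed defects, taken mod 2*pi in the induced orientation
final angle = (11/6)*pi + (3/2)*pi = (4/3)*pi (mod 2*pi)

Answer: final direction angle = (4/3)*pi


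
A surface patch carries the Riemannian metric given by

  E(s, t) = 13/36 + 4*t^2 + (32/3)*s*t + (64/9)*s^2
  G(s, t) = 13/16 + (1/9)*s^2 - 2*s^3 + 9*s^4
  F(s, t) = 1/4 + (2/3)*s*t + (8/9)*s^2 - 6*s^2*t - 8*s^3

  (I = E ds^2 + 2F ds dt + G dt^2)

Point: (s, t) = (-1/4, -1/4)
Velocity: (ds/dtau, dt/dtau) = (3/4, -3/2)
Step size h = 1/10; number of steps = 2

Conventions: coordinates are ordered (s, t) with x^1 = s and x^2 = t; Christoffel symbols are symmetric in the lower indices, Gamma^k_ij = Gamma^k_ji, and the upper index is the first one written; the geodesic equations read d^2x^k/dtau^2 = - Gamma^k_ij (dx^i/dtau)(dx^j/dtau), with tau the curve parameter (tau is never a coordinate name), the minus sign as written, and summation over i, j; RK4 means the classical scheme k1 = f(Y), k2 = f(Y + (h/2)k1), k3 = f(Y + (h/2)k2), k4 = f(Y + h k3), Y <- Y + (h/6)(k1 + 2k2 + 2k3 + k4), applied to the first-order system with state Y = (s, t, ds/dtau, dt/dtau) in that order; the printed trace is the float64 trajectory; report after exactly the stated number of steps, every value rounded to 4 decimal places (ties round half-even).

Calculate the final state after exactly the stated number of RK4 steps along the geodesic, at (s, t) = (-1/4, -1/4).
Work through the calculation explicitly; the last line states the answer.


f(Y) = (ds/dtau, dt/dtau, -Gamma^s_ij Y'^i Y'^j, -Gamma^t_ij Y'^i Y'^j) with the Gammas evaluated at the stage position; h = 0.100000; intermediate values shown to 6 dp
step 0: s = -0.2500, t = -0.2500, ds/dtau = 0.7500, dt/dtau = -1.5000
step 1:
  k1: at (s, t) = (-0.250000, -0.250000), (ds/dtau, dt/dtau) = (0.750000, -1.500000); Gamma_sss = -2.038710, Gamma_sst = -1.481750, Gamma_stt = -0.033175, Gamma_tss = 0.706751, Gamma_tst = 0.386184, Gamma_ttt = 0.021196; k1 = (0.750000, -1.500000, -2.112519, 0.423677)
  k2: at (s, t) = (-0.212500, -0.325000), (ds/dtau, dt/dtau) = (0.644374, -1.478816); Gamma_sss = -2.068246, Gamma_sst = -1.446481, Gamma_stt = -0.052203, Gamma_tss = 1.125747, Gamma_tst = 0.459483, Gamma_ttt = 0.030587; k2 = (0.644374, -1.478816, -1.783801, 0.341372)
  k3: at (s, t) = (-0.217781, -0.323941), (ds/dtau, dt/dtau) = (0.660810, -1.482931); Gamma_sss = -2.046181, Gamma_sst = -1.437217, Gamma_stt = -0.049491, Gamma_tss = 1.072611, Gamma_tst = 0.449919, Gamma_ttt = 0.029626; k3 = (0.660810, -1.482931, -1.814421, 0.348258)
  k4: at (s, t) = (-0.183919, -0.398293), (ds/dtau, dt/dtau) = (0.568558, -1.465174); Gamma_sss = -2.033694, Gamma_sst = -1.385108, Gamma_stt = -0.051913, Gamma_tss = 1.460322, Gamma_tst = 0.479827, Gamma_ttt = 0.028432; k4 = (0.568558, -1.465174, -1.538840, 0.266329)
  Y <- Y + (h/6)(k1 + 2k2 + 2k3 + k4): s = -0.1845, t = -0.3981, ds/dtau = 0.5692, dt/dtau = -1.4655
step 2:
  k1: at (s, t) = (-0.184518, -0.398144), (ds/dtau, dt/dtau) = (0.569203, -1.465512); Gamma_sss = -2.031679, Gamma_sst = -1.384274, Gamma_stt = -0.051796, Gamma_tss = 1.454547, Gamma_tst = 0.479213, Gamma_ttt = 0.028440; k1 = (0.569203, -1.465512, -1.539959, 0.267151)
  k2: at (s, t) = (-0.156058, -0.471420), (ds/dtau, dt/dtau) = (0.492205, -1.452155); Gamma_sss = -1.984056, Gamma_sst = -1.322039, Gamma_stt = -0.045790, Gamma_tss = 1.801887, Gamma_tst = 0.478688, Gamma_ttt = 0.023222; k2 = (0.492205, -1.452155, -1.312648, 0.198787)
  k3: at (s, t) = (-0.159908, -0.470752), (ds/dtau, dt/dtau) = (0.503571, -1.455573); Gamma_sss = -1.972537, Gamma_sst = -1.316920, Gamma_stt = -0.045709, Gamma_tss = 1.765931, Gamma_tst = 0.476685, Gamma_ttt = 0.023579; k3 = (0.503571, -1.455573, -1.333517, 0.201037)
  k4: at (s, t) = (-0.134161, -0.543702), (ds/dtau, dt/dtau) = (0.435852, -1.445409); Gamma_sss = -1.910949, Gamma_sst = -1.253999, Gamma_stt = -0.037605, Gamma_tss = 2.106932, Gamma_tst = 0.462185, Gamma_ttt = 0.017958; k4 = (0.435852, -1.445409, -1.138417, 0.144573)
  Y <- Y + (h/6)(k1 + 2k2 + 2k3 + k4): s = -0.1346, t = -0.5436, ds/dtau = 0.4364, dt/dtau = -1.4453

Answer: s = -0.1346, t = -0.5436, ds/dtau = 0.4364, dt/dtau = -1.4453


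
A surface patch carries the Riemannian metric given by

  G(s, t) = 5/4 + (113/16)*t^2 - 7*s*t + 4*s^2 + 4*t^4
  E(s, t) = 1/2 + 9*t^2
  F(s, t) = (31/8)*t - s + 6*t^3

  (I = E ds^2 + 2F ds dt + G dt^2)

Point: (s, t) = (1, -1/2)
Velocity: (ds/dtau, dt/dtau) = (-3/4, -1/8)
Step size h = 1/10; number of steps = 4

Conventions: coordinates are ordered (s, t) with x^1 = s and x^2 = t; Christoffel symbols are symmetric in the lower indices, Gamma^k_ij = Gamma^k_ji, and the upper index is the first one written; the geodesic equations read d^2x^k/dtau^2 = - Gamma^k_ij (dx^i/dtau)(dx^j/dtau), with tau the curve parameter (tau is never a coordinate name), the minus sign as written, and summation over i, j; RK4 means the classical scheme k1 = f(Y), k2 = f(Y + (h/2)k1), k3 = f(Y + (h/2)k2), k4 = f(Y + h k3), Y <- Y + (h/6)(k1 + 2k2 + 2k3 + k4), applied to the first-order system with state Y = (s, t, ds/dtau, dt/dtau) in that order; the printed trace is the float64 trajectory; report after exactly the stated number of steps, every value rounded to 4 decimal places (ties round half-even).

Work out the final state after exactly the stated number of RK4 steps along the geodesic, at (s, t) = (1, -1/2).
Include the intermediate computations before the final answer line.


f(Y) = (ds/dtau, dt/dtau, -Gamma^s_ij Y'^i Y'^j, -Gamma^t_ij Y'^i Y'^j) with the Gammas evaluated at the stage position; h = 0.100000; intermediate values shown to 6 dp
step 0: s = 1.0000, t = -0.5000, ds/dtau = -0.7500, dt/dtau = -0.1250
step 1:
  k1: at (s, t) = (1.000000, -0.500000), (ds/dtau, dt/dtau) = (-0.750000, -0.125000); Gamma_sss = 0.806247, Gamma_sst = -1.701806, Gamma_stt = -0.084675, Gamma_tss = 0.601269, Gamma_tst = -0.048804, Gamma_ttt = -0.775012; k1 = (-0.750000, -0.125000, -0.133102, -0.316953)
  k2: at (s, t) = (0.962500, -0.506250), (ds/dtau, dt/dtau) = (-0.756655, -0.140848); Gamma_sss = 0.844686, Gamma_sst = -1.715824, Gamma_stt = 0.023543, Gamma_tss = 0.640262, Gamma_tst = -0.070053, Gamma_ttt = -0.756274; k2 = (-0.756655, -0.140848, -0.118351, -0.336633)
  k3: at (s, t) = (0.962167, -0.507042), (ds/dtau, dt/dtau) = (-0.755918, -0.141832); Gamma_sss = 0.844965, Gamma_sst = -1.714719, Gamma_stt = 0.028314, Gamma_tss = 0.641015, Gamma_tst = -0.070514, Gamma_ttt = -0.754812; k3 = (-0.755918, -0.141832, -0.115712, -0.335979)
  k4: at (s, t) = (0.924408, -0.514183), (ds/dtau, dt/dtau) = (-0.761571, -0.158598); Gamma_sss = 0.886598, Gamma_sst = -1.729654, Gamma_stt = 0.138971, Gamma_tss = 0.683967, Gamma_tst = -0.094526, Gamma_ttt = -0.733146; k4 = (-0.761571, -0.158598, -0.099886, -0.355419)
  Y <- Y + (h/6)(k1 + 2k2 + 2k3 + k4): s = 0.9244, t = -0.5141, ds/dtau = -0.7617, dt/dtau = -0.1586
step 2:
  k1: at (s, t) = (0.924388, -0.514149), (ds/dtau, dt/dtau) = (-0.761685, -0.158627); Gamma_sss = 0.886625, Gamma_sst = -1.729726, Gamma_stt = 0.138849, Gamma_tss = 0.683971, Gamma_tst = -0.094526, Gamma_ttt = -0.733199; k1 = (-0.761685, -0.158627, -0.099899, -0.355525)
  k2: at (s, t) = (0.886304, -0.522081), (ds/dtau, dt/dtau) = (-0.766680, -0.176403); Gamma_sss = 0.931870, Gamma_sst = -1.746088, Gamma_stt = 0.251343, Gamma_tss = 0.731274, Gamma_tst = -0.121618, Gamma_ttt = -0.708572; k2 = (-0.766680, -0.176403, -0.083275, -0.374896)
  k3: at (s, t) = (0.886054, -0.522969), (ds/dtau, dt/dtau) = (-0.765849, -0.177371); Gamma_sss = 0.932067, Gamma_sst = -1.744793, Gamma_stt = 0.255734, Gamma_tss = 0.732028, Gamma_tst = -0.122107, Gamma_ttt = -0.707019; k3 = (-0.765849, -0.177371, -0.080701, -0.373936)
  k4: at (s, t) = (0.847803, -0.531886), (ds/dtau, dt/dtau) = (-0.769755, -0.196020); Gamma_sss = 0.981087, Gamma_sst = -1.762494, Gamma_stt = 0.369766, Gamma_tss = 0.784038, Gamma_tst = -0.152637, Gamma_ttt = -0.678985; k4 = (-0.769755, -0.196020, -0.063648, -0.392410)
  Y <- Y + (h/6)(k1 + 2k2 + 2k3 + k4): s = 0.8478, t = -0.5319, ds/dtau = -0.7699, dt/dtau = -0.1961
step 3:
  k1: at (s, t) = (0.847780, -0.531853), (ds/dtau, dt/dtau) = (-0.769877, -0.196053); Gamma_sss = 0.981124, Gamma_sst = -1.762572, Gamma_stt = 0.369678, Gamma_tss = 0.784052, Gamma_tst = -0.152642, Gamma_ttt = -0.679031; k1 = (-0.769877, -0.196053, -0.063657, -0.392537)
  k2: at (s, t) = (0.809286, -0.541655), (ds/dtau, dt/dtau) = (-0.773060, -0.215680); Gamma_sss = 1.034430, Gamma_sst = -1.782225, Gamma_stt = 0.484878, Gamma_tss = 0.841246, Gamma_tst = -0.187017, Gamma_ttt = -0.647467; k2 = (-0.773060, -0.215680, -0.046439, -0.410264)
  k3: at (s, t) = (0.809127, -0.542637), (ds/dtau, dt/dtau) = (-0.772199, -0.216566); Gamma_sss = 1.034498, Gamma_sst = -1.780735, Gamma_stt = 0.488745, Gamma_tss = 0.841941, Gamma_tst = -0.187506, Gamma_ttt = -0.645868; k3 = (-0.772199, -0.216566, -0.044191, -0.409036)
  k4: at (s, t) = (0.770560, -0.553509), (ds/dtau, dt/dtau) = (-0.774296, -0.236957); Gamma_sss = 1.092243, Gamma_sst = -1.802337, Gamma_stt = 0.604733, Gamma_tss = 0.904633, Gamma_tst = -0.226110, Gamma_ttt = -0.610328; k4 = (-0.774296, -0.236957, -0.027425, -0.425119)
  Y <- Y + (h/6)(k1 + 2k2 + 2k3 + k4): s = 0.7705, t = -0.5535, ds/dtau = -0.7744, dt/dtau = -0.2370
step 4:
  k1: at (s, t) = (0.770535, -0.553478), (ds/dtau, dt/dtau) = (-0.774416, -0.236991); Gamma_sss = 1.092290, Gamma_sst = -1.802417, Gamma_stt = 0.604682, Gamma_tss = 0.904658, Gamma_tst = -0.226122, Gamma_ttt = -0.610363; k1 = (-0.774416, -0.236991, -0.027436, -0.425261)
  k2: at (s, t) = (0.731814, -0.565327), (ds/dtau, dt/dtau) = (-0.775788, -0.258254); Gamma_sss = 1.155081, Gamma_sst = -1.826691, Gamma_stt = 0.721399, Gamma_tss = 0.973406, Gamma_tst = -0.269464, Gamma_ttt = -0.570598; k2 = (-0.775788, -0.258254, -0.011339, -0.439811)
  k3: at (s, t) = (0.731746, -0.566390), (ds/dtau, dt/dtau) = (-0.774983, -0.258981); Gamma_sss = 1.154968, Gamma_sst = -1.825017, Gamma_stt = 0.724637, Gamma_tss = 0.973958, Gamma_tst = -0.269911, Gamma_ttt = -0.569011; k3 = (-0.774983, -0.258981, -0.009691, -0.438448)
  k4: at (s, t) = (0.693037, -0.579376), (ds/dtau, dt/dtau) = (-0.775385, -0.280836); Gamma_sss = 1.222955, Gamma_sst = -1.852096, Gamma_stt = 0.841738, Gamma_tss = 1.048993, Gamma_tst = -0.318393, Gamma_ttt = -0.524572; k4 = (-0.775385, -0.280836, 0.004955, -0.450642)
  Y <- Y + (h/6)(k1 + 2k2 + 2k3 + k4): s = 0.6930, t = -0.5793, ds/dtau = -0.7755, dt/dtau = -0.2809

Answer: s = 0.6930, t = -0.5793, ds/dtau = -0.7755, dt/dtau = -0.2809
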